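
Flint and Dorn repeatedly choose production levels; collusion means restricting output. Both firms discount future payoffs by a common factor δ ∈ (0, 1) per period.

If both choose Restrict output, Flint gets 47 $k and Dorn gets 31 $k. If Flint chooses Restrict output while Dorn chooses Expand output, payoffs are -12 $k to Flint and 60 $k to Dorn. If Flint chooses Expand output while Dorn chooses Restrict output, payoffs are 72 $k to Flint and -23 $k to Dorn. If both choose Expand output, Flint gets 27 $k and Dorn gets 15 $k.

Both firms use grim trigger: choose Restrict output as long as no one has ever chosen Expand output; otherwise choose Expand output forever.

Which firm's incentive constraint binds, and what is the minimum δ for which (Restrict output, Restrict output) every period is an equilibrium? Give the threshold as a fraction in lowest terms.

For Flint: deviation gain 72−47 = 25, per-period punishment loss 47−27 = 20. IC gives δ ≥ 25/45 = 5/9.
For Dorn: gain 29, loss 16 per period, so δ ≥ 29/45.
The tighter constraint is Dorn's, so cooperation needs δ ≥ 29/45.

Dorn; δ ≥ 29/45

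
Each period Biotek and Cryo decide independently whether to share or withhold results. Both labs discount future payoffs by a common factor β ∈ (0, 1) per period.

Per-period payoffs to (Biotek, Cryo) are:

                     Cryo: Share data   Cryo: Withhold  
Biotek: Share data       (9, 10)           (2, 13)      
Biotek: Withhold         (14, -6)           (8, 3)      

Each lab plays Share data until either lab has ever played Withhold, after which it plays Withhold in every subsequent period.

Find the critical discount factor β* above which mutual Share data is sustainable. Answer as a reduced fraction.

Biotek: cooperation gives 9 each period; deviation gives 14 once then 8 forever.
  9/(1−β) ≥ 14 + 8β/(1−β) ⇒ β ≥ 5/6.
Cryo: cooperation gives 10 each period; deviation gives 13 once then 3 forever.
  β ≥ 3/10.
Both must hold, so the binding constraint is Biotek's: β ≥ 5/6.

5/6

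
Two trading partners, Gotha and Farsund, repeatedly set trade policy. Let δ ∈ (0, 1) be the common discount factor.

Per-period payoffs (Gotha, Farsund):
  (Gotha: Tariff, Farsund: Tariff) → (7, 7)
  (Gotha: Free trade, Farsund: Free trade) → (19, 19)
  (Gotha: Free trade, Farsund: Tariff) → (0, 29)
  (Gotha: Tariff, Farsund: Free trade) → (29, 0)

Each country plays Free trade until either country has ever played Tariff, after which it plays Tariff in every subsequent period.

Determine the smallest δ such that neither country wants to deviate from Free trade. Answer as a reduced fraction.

Under grim trigger the critical discount factor is (T−C)/(T−P) with T = 29, C = 19, P = 7.
δ* = (29−19)/(29−7) = 10/22 = 5/11.

5/11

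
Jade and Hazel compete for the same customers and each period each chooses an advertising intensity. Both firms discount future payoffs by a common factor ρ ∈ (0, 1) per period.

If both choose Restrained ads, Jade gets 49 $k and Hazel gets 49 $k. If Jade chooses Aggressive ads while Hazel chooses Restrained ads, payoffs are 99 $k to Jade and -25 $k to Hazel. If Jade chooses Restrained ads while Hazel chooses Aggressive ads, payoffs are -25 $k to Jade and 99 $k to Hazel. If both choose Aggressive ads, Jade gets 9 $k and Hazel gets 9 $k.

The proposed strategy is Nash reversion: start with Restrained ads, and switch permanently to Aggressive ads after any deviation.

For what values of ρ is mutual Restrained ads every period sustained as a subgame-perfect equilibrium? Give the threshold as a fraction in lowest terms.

5/9

One-period gain from deviating is 99 − 49 = 50. The loss is 49 − 9 = 40 in every subsequent period, with present value 40·ρ/(1−ρ).
Deviation is unprofitable when 40·ρ/(1−ρ) ≥ 50, i.e. ρ/(1−ρ) ≥ 5/4.
Equivalently ρ ≥ 50/(50+40) = 5/9.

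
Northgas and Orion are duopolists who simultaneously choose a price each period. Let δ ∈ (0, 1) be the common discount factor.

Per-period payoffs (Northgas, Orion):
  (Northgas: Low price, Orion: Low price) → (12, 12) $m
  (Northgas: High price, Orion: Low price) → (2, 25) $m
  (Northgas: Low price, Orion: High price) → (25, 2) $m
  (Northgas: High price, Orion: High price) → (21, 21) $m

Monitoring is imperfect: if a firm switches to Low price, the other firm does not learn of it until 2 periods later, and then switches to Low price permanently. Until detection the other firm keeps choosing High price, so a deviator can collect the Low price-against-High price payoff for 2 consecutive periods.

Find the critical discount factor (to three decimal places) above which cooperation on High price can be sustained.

A deviator earns 25 for 2 periods, then 12 forever; cooperating earns 21 forever. Multiplying the IC by (1−δ):
21 ≥ 25(1−δ^2) + 12δ^2, so 13·δ^2 ≥ 4 and δ^2 ≥ 4/13.
δ ≥ (4/13)^(1/2) ≈ 0.555.

0.555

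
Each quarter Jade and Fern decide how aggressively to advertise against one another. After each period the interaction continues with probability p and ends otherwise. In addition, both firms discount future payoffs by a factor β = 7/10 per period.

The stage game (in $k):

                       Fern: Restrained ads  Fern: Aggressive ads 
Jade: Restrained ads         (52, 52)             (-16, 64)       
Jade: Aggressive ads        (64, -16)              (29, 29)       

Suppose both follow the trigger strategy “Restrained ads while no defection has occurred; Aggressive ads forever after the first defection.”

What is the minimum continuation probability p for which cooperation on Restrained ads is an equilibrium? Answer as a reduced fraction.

24/49

Expected continuation weight on next period's payoff is β·p = 7/10·p, which plays the role of the discount factor.
Cooperation requires 7/10·p ≥ (64−52)/(64−29) = 12/35, hence p ≥ 24/49.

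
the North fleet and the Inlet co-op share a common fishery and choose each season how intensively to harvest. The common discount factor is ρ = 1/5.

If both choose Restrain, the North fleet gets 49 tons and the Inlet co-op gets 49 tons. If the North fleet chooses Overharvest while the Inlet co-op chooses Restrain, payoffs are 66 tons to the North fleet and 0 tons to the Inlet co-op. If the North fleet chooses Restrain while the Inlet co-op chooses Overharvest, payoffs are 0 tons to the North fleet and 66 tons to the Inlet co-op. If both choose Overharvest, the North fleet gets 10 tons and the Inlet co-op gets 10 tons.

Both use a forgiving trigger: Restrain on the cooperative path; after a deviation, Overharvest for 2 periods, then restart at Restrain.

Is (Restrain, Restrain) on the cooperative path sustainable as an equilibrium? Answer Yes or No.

Comparing payoff streams over the 3 periods until play realigns: cooperate → 49(1+ρ+…+ρ^2); deviate → 66 + 10(ρ+…+ρ^2).
Cooperation is sustained iff (49−10)(ρ+…+ρ^2) ≥ 66−49.
ρ+…+ρ^2 = 1/5·(1−(1/5)^2)/(1−1/5) = 0.2400, and (66−49)/(49−10) = 0.4359.
0.2400 < 0.4359, so cooperation is not sustainable.

No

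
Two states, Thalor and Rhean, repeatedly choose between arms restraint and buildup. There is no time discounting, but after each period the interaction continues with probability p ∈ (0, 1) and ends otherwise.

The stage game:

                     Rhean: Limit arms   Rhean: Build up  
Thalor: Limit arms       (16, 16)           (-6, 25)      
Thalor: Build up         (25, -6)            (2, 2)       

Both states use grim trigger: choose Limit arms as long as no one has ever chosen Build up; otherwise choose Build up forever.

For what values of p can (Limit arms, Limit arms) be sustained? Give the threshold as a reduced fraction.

With no time discounting, the continuation probability p plays the role of the discount factor.
Grim-trigger IC: 16/(1−p) ≥ 25 + 2p/(1−p) ⇒ p ≥ (25−16)/(25−2) = 9/23.

9/23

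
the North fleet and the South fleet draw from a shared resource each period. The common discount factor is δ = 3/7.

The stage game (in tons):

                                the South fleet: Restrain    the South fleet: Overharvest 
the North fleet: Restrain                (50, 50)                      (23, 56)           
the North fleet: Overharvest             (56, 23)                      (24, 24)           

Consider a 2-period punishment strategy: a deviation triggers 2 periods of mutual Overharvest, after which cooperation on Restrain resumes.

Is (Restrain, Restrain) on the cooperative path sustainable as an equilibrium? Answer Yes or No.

Comparing payoff streams over the 3 periods until play realigns: cooperate → 50(1+δ+…+δ^2); deviate → 56 + 24(δ+…+δ^2).
Cooperation is sustained iff (50−24)(δ+…+δ^2) ≥ 56−50.
δ+…+δ^2 = 3/7·(1−(3/7)^2)/(1−3/7) = 0.6122, and (56−50)/(50−24) = 0.2308.
0.6122 ≥ 0.2308, so cooperation is sustainable.

Yes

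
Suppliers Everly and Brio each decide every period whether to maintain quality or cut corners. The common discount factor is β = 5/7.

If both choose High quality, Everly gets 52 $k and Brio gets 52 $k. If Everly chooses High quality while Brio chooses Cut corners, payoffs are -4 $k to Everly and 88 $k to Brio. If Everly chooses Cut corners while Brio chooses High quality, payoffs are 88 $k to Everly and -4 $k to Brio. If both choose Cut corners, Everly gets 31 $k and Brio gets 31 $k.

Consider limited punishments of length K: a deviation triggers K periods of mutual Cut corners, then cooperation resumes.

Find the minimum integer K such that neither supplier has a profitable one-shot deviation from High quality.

Need Σ_{k=1}^{K} β^k ≥ (88−52)/(52−31) = 1.7143 at β = 5/7.
At K = 3 the sum is 1.5889 < 1.7143; at K = 4 it is 1.8492 ≥ 1.7143.
So the minimum punishment length is K = 4.

4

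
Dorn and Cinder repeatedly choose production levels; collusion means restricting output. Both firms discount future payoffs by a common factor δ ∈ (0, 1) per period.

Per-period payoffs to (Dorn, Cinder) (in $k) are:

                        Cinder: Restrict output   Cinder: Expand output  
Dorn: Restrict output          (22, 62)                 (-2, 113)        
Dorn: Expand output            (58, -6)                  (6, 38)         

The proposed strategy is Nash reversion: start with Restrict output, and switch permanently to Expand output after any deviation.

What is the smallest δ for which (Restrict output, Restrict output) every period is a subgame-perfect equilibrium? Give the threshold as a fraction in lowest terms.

9/13

Dorn: cooperation gives 22 each period; deviation gives 58 once then 6 forever.
  22/(1−δ) ≥ 58 + 6δ/(1−δ) ⇒ δ ≥ 36/52 = 9/13.
Cinder: cooperation gives 62 each period; deviation gives 113 once then 38 forever.
  δ ≥ 51/75 = 17/25.
Both must hold, so the binding constraint is Dorn's: δ ≥ 9/13.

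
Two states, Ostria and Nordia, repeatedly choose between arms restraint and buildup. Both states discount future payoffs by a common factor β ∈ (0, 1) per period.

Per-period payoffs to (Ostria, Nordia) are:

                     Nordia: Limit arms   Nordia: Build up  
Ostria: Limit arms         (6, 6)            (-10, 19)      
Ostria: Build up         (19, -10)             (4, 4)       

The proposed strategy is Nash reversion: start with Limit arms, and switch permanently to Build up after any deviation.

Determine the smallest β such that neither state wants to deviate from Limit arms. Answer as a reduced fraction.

13/15

One-period gain from deviating is 19 − 6 = 13. The loss is 6 − 4 = 2 in every subsequent period, with present value 2·β/(1−β).
Deviation is unprofitable when 2·β/(1−β) ≥ 13, i.e. β/(1−β) ≥ 13/2.
Equivalently β ≥ 13/(13+2) = 13/15.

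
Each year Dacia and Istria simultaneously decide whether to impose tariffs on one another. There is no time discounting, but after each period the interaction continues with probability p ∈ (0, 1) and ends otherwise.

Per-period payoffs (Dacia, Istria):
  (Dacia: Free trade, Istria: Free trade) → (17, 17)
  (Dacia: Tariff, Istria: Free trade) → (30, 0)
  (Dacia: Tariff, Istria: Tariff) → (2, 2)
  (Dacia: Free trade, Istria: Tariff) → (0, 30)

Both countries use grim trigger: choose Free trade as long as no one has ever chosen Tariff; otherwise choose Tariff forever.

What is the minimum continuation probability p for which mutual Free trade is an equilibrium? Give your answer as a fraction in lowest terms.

With no time discounting, the continuation probability p plays the role of the discount factor.
Grim-trigger IC: 17/(1−p) ≥ 30 + 2p/(1−p) ⇒ p ≥ (30−17)/(30−2) = 13/28.

13/28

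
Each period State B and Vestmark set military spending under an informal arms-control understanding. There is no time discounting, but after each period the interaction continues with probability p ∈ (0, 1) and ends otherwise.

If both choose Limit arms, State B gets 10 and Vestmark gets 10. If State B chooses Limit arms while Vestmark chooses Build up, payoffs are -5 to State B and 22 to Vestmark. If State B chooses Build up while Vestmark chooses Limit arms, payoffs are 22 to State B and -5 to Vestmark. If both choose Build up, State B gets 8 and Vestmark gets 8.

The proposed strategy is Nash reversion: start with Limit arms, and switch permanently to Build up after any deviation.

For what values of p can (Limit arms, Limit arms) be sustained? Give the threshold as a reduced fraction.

With no time discounting, the continuation probability p plays the role of the discount factor.
Grim-trigger IC: 10/(1−p) ≥ 22 + 8p/(1−p) ⇒ p ≥ (22−10)/(22−8) = 6/7.

6/7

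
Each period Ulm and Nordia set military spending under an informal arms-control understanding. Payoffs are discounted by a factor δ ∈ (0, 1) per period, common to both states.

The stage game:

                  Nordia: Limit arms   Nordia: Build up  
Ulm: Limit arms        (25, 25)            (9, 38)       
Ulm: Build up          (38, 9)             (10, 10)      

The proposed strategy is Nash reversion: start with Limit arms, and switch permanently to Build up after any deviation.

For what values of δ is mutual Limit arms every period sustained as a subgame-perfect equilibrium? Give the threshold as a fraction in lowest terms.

13/28

Under grim trigger the critical discount factor is (T−C)/(T−P) with T = 38, C = 25, P = 10.
δ* = (38−25)/(38−10) = 13/28.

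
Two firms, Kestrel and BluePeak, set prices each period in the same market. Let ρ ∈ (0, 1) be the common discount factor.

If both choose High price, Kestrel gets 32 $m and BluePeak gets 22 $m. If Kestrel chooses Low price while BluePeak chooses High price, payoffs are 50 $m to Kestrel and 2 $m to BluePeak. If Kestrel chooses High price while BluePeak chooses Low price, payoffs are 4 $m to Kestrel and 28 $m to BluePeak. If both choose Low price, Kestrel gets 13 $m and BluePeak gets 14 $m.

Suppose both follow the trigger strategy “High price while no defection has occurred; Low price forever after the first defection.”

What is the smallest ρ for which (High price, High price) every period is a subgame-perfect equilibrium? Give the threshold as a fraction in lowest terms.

Kestrel's threshold: (50−32)/(50−13) = 18/37.
BluePeak's threshold: (28−22)/(28−14) = 3/7.
18/37 > 3/7, so Kestrel binds and ρ* = 18/37.

18/37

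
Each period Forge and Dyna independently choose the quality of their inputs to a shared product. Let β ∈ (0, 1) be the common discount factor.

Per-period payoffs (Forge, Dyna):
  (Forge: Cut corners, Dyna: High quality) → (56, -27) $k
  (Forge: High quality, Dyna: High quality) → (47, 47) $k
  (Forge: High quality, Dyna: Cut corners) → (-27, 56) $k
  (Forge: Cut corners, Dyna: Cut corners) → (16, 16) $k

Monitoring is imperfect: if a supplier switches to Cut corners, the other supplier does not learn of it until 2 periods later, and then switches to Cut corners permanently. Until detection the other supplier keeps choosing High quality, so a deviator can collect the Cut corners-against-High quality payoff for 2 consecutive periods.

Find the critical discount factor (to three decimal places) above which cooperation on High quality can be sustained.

0.474

Deviating for the 2 undetected periods gains 56−47 = 9 per period over cooperation, then loses 47−16 = 31 per period forever once punishment starts.
Gain: 9(1 + β + … + β^1); loss: 31·β^2/(1−β).
No profitable deviation ⇔ 9(1−β^2) ≤ 31·β^2, i.e. β^2 ≥ 9/(9+31) = 9/40.
Hence β ≥ (9/40)^(1/2) ≈ 0.474.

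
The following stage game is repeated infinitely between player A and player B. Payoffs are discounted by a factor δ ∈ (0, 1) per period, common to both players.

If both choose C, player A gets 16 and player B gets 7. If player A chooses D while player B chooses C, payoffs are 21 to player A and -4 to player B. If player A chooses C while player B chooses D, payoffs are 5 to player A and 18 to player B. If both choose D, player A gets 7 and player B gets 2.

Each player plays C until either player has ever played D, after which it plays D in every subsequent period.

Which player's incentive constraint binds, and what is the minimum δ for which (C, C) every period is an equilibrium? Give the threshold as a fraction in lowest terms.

player A's threshold: (21−16)/(21−7) = 5/14.
player B's threshold: (18−7)/(18−2) = 11/16.
5/14 < 11/16, so player B binds and δ* = 11/16.

player B; δ ≥ 11/16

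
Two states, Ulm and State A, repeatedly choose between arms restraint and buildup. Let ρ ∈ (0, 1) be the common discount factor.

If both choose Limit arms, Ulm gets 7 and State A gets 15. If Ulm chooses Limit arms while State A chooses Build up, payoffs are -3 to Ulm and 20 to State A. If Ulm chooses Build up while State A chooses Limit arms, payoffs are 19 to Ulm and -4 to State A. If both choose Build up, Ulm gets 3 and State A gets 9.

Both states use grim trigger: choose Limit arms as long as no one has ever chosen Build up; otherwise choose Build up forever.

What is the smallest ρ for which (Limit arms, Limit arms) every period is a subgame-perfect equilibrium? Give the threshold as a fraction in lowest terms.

Ulm's threshold: (19−7)/(19−3) = 3/4.
State A's threshold: (20−15)/(20−9) = 5/11.
3/4 > 5/11, so Ulm binds and ρ* = 3/4.

3/4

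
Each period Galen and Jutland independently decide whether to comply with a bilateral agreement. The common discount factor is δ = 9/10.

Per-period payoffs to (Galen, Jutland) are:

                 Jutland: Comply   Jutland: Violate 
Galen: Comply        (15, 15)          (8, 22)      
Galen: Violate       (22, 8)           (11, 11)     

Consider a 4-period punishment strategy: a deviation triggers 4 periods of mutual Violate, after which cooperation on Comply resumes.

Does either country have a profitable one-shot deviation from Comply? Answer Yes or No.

No

IC: δ+…+δ^4 ≥ (22−15)/(15−11) = 7/4.
At δ = 9/10: partial sum = 3.0951 ≥ 1.7500. Cooperation sustainable.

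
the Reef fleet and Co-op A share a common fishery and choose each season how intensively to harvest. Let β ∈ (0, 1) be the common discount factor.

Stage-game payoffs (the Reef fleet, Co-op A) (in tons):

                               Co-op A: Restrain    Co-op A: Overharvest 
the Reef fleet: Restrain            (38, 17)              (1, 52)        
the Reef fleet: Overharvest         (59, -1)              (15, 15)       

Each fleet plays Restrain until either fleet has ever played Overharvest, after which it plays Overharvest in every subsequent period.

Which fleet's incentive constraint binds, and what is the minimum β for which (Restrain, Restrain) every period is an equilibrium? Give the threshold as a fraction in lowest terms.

Co-op A; β ≥ 35/37

the Reef fleet: cooperation gives 38 each period; deviation gives 59 once then 15 forever.
  38/(1−β) ≥ 59 + 15β/(1−β) ⇒ β ≥ 21/44.
Co-op A: cooperation gives 17 each period; deviation gives 52 once then 15 forever.
  β ≥ 35/37.
Both must hold, so the binding constraint is Co-op A's: β ≥ 35/37.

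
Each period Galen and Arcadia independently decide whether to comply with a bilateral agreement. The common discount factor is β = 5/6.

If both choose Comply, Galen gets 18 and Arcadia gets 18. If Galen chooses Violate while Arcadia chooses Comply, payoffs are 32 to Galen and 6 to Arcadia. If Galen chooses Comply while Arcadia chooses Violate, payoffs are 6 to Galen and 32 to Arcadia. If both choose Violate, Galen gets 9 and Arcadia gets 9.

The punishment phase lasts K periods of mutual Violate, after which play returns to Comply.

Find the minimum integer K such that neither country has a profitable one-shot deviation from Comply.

3

IC: β(1−β^K)/(1−β) ≥ (32−18)/(18−9) = 14/9.
With β = 5/6: need 1 − β^K ≥ 14/9·(1−5/6)/(5/6), i.e. β^K ≤ 0.6889.
Since (5/6)^2 = 0.6944 and (5/6)^3 = 0.5787, the smallest such K is 3.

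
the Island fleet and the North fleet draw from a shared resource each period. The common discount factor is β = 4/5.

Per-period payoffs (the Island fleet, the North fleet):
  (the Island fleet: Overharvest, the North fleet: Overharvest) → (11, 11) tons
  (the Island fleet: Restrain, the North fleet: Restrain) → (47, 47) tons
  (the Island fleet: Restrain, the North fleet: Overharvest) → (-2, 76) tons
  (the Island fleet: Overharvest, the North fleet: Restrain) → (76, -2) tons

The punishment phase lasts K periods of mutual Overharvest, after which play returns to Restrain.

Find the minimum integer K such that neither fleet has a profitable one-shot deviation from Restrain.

2

Need Σ_{k=1}^{K} β^k ≥ (76−47)/(47−11) = 0.8056 at β = 4/5.
At K = 1 the sum is 0.8000 < 0.8056; at K = 2 it is 1.4400 ≥ 0.8056.
So the minimum punishment length is K = 2.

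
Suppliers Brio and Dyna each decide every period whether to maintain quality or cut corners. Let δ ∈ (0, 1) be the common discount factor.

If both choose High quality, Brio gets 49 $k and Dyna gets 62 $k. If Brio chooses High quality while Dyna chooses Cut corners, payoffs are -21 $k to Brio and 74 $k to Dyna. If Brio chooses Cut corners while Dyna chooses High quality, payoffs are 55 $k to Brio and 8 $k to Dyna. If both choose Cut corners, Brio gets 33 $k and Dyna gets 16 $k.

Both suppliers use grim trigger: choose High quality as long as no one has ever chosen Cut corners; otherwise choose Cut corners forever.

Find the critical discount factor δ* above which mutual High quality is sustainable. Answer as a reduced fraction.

3/11

Brio's threshold: (55−49)/(55−33) = 3/11.
Dyna's threshold: (74−62)/(74−16) = 6/29.
3/11 > 6/29, so Brio binds and δ* = 3/11.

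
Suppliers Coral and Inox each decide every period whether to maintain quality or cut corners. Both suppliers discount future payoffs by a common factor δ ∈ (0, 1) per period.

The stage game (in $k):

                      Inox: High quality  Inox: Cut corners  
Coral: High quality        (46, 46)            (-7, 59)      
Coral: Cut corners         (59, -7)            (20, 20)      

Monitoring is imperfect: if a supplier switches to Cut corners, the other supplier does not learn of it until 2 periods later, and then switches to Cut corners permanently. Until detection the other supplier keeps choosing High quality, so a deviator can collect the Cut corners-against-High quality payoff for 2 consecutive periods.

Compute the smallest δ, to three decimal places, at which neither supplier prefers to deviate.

0.577

The best deviation is to choose Cut corners for all 2 undetected periods, earning 59 each, then 20 forever once detected.
Deviation value: 59(1−δ^2)/(1−δ) + 20δ^2/(1−δ); cooperation value: 46/(1−δ).
IC: 46 ≥ 59(1−δ^2) + 20δ^2 = 59 − 39δ^2.
So δ^2 ≥ 13/39 = 1/3, giving δ ≥ (1/3)^(1/2) ≈ 0.577.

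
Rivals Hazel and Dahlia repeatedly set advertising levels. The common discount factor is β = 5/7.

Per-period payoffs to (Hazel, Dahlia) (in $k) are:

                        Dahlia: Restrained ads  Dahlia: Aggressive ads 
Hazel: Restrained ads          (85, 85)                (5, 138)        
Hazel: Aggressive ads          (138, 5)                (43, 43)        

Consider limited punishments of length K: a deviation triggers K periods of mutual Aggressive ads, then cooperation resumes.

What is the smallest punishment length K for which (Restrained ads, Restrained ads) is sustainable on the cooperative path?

3

Need Σ_{k=1}^{K} β^k ≥ (138−85)/(85−43) = 1.2619 at β = 5/7.
At K = 2 the sum is 1.2245 < 1.2619; at K = 3 it is 1.5889 ≥ 1.2619.
So the minimum punishment length is K = 3.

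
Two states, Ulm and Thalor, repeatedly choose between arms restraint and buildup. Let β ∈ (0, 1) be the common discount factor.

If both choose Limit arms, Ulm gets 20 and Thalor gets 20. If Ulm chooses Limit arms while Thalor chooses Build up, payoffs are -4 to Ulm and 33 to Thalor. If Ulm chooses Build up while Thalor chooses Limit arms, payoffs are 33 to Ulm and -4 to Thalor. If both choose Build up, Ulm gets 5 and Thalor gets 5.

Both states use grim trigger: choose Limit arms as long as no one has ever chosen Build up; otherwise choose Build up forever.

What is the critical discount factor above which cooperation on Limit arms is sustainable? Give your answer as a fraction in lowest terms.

Under grim trigger the critical discount factor is (T−C)/(T−P) with T = 33, C = 20, P = 5.
β* = (33−20)/(33−5) = 13/28.

13/28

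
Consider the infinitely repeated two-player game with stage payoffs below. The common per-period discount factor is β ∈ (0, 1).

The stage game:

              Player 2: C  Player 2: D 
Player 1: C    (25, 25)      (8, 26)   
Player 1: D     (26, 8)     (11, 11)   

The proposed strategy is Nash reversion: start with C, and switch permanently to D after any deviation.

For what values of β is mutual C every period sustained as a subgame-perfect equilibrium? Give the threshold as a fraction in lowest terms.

1/15

One-period gain from deviating is 26 − 25 = 1. The loss is 25 − 11 = 14 in every subsequent period, with present value 14·β/(1−β).
Deviation is unprofitable when 14·β/(1−β) ≥ 1, i.e. β/(1−β) ≥ 1/14.
Equivalently β ≥ 1/(1+14) = 1/15.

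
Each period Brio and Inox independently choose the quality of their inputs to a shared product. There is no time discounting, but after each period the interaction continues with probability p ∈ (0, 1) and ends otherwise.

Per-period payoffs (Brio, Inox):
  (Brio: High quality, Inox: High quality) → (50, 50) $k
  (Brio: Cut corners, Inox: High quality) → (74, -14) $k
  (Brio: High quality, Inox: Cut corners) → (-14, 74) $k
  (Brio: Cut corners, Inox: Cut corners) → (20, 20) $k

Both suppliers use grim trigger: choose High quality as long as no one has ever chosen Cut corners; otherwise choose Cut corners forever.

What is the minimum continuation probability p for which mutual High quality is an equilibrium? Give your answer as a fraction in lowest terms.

With no time discounting, the continuation probability p plays the role of the discount factor.
Grim-trigger IC: 50/(1−p) ≥ 74 + 20p/(1−p) ⇒ p ≥ (74−50)/(74−20) = 4/9.

4/9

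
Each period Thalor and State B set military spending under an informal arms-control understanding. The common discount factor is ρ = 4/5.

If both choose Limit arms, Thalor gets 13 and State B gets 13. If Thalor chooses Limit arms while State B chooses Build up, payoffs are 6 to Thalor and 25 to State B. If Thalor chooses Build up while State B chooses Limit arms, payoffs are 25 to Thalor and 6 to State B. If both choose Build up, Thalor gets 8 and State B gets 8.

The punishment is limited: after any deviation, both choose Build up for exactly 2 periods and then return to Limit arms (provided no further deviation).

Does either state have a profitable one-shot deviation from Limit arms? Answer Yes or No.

A one-shot deviation gives 25 now, then 8 for 2 periods, then back to 13.
Gain from deviating: (25−13) today; loss: (13−8) in each of the next 2 periods.
No-deviation condition: (13−8)(ρ+…+ρ^2) ≥ 25−13, i.e. ρ+…+ρ^2 ≥ 12/5.
At ρ = 4/5: ρ+…+ρ^2 = 1.4400 < 2.4000.
So cooperation is not sustainable.

Yes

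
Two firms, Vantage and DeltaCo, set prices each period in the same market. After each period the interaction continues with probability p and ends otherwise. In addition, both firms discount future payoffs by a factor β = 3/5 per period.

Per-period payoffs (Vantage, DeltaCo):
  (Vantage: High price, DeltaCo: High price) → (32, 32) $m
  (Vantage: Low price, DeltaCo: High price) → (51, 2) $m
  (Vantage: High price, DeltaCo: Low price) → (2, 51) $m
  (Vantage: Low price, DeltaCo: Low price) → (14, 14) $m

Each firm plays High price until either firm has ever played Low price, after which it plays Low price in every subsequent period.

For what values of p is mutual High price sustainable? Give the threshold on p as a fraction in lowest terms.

With continuation probability p and discount β, the effective per-period discount factor is βp.
Grim-trigger IC: βp ≥ (51−32)/(51−14) = 19/37.
So p ≥ (19/37)/(3/5) = 95/111.

95/111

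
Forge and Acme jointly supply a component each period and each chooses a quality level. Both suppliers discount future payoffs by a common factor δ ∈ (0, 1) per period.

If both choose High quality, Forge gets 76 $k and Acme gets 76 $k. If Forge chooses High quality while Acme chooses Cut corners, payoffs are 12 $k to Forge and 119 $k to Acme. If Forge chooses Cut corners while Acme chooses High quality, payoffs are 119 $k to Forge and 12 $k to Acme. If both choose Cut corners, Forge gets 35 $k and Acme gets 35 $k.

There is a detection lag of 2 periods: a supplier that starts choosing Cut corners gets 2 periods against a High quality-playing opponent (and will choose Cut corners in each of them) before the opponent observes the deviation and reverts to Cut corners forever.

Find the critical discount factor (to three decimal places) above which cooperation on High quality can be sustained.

The best deviation is to choose Cut corners for all 2 undetected periods, earning 119 each, then 35 forever once detected.
Deviation value: 119(1−δ^2)/(1−δ) + 35δ^2/(1−δ); cooperation value: 76/(1−δ).
IC: 76 ≥ 119(1−δ^2) + 35δ^2 = 119 − 84δ^2.
So δ^2 ≥ 43/84, giving δ ≥ (43/84)^(1/2) ≈ 0.715.

0.715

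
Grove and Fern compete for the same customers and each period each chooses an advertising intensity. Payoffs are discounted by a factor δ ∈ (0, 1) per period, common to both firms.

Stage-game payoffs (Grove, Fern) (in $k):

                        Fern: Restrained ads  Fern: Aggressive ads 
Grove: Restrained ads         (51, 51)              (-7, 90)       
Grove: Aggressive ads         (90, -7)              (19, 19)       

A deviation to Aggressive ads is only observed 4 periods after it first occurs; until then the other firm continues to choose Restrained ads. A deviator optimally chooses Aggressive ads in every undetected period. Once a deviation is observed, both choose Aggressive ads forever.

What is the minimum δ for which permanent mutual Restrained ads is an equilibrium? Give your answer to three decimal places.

Deviating for the 4 undetected periods gains 90−51 = 39 per period over cooperation, then loses 51−19 = 32 per period forever once punishment starts.
Gain: 39(1 + δ + … + δ^3); loss: 32·δ^4/(1−δ).
No profitable deviation ⇔ 39(1−δ^4) ≤ 32·δ^4, i.e. δ^4 ≥ 39/(39+32) = 39/71.
Hence δ ≥ (39/71)^(1/4) ≈ 0.861.

0.861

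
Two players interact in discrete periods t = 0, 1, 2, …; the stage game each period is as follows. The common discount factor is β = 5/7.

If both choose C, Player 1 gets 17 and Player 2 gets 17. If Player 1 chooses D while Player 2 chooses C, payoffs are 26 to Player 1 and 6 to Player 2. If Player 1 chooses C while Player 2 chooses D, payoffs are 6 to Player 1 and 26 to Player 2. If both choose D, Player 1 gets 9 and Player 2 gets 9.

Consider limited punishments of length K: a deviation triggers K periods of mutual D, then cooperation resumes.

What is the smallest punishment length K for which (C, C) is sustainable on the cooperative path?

2

IC: β(1−β^K)/(1−β) ≥ (26−17)/(17−9) = 9/8.
With β = 5/7: need 1 − β^K ≥ 9/8·(1−5/7)/(5/7), i.e. β^K ≤ 0.5500.
Since (5/7)^1 = 0.7143 and (5/7)^2 = 0.5102, the smallest such K is 2.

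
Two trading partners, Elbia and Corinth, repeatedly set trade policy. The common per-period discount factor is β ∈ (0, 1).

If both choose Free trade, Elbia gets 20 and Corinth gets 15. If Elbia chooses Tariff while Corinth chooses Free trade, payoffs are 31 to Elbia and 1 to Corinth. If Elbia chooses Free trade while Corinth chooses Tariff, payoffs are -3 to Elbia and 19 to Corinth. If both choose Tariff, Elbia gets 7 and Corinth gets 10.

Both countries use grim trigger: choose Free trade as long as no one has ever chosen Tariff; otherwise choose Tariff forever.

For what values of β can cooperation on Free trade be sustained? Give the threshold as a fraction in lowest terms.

11/24

For Elbia: deviation gain 31−20 = 11, per-period punishment loss 20−7 = 13. IC gives β ≥ 11/24.
For Corinth: gain 4, loss 5 per period, so β ≥ 4/9.
The tighter constraint is Elbia's, so cooperation needs β ≥ 11/24.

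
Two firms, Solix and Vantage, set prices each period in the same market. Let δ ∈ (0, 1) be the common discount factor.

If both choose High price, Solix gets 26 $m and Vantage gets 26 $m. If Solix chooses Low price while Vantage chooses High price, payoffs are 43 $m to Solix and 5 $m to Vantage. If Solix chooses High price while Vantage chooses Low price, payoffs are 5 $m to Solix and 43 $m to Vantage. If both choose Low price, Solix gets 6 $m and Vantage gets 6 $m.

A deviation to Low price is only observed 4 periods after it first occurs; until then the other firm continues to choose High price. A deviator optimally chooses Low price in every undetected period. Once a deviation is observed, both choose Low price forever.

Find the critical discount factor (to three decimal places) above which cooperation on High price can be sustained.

Deviating for the 4 undetected periods gains 43−26 = 17 per period over cooperation, then loses 26−6 = 20 per period forever once punishment starts.
Gain: 17(1 + δ + … + δ^3); loss: 20·δ^4/(1−δ).
No profitable deviation ⇔ 17(1−δ^4) ≤ 20·δ^4, i.e. δ^4 ≥ 17/(17+20) = 17/37.
Hence δ ≥ (17/37)^(1/4) ≈ 0.823.

0.823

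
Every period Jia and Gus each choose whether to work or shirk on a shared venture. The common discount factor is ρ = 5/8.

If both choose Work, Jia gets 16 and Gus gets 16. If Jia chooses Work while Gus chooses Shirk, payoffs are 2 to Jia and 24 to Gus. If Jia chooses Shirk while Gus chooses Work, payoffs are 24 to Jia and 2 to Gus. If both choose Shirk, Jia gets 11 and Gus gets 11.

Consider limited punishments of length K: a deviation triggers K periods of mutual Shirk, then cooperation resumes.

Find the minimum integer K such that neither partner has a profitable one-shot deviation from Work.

IC: ρ(1−ρ^K)/(1−ρ) ≥ (24−16)/(16−11) = 8/5.
With ρ = 5/8: need 1 − ρ^K ≥ 8/5·(1−5/8)/(5/8), i.e. ρ^K ≤ 0.0400.
Since (5/8)^6 = 0.0596 and (5/8)^7 = 0.0373, the smallest such K is 7.

7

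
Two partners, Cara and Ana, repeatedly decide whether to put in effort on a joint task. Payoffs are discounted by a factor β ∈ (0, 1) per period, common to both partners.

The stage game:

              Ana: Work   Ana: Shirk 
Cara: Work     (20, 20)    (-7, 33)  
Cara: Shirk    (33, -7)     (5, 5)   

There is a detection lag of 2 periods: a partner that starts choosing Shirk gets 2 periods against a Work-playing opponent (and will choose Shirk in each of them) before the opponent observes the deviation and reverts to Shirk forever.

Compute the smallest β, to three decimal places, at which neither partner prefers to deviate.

A deviator earns 33 for 2 periods, then 5 forever; cooperating earns 20 forever. Multiplying the IC by (1−β):
20 ≥ 33(1−β^2) + 5β^2, so 28·β^2 ≥ 13 and β^2 ≥ 13/28.
β ≥ (13/28)^(1/2) ≈ 0.681.

0.681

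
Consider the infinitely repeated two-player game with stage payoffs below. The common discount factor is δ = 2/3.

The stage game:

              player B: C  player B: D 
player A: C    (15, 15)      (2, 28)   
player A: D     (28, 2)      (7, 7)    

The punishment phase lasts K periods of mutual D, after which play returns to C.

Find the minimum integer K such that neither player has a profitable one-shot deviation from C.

Need Σ_{k=1}^{K} δ^k ≥ (28−15)/(15−7) = 1.6250 at δ = 2/3.
At K = 4 the sum is 1.6049 < 1.6250; at K = 5 it is 1.7366 ≥ 1.6250.
So the minimum punishment length is K = 5.

5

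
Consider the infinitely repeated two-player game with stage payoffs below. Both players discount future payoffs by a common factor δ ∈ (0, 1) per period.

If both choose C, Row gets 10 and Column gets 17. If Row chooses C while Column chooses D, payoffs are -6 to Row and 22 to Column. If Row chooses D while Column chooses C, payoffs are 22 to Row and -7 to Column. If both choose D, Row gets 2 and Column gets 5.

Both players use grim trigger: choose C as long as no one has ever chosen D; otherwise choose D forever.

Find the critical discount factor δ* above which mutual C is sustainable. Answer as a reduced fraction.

For Row: deviation gain 22−10 = 12, per-period punishment loss 10−2 = 8. IC gives δ ≥ 12/20 = 3/5.
For Column: gain 5, loss 12 per period, so δ ≥ 5/17.
The tighter constraint is Row's, so cooperation needs δ ≥ 3/5.

3/5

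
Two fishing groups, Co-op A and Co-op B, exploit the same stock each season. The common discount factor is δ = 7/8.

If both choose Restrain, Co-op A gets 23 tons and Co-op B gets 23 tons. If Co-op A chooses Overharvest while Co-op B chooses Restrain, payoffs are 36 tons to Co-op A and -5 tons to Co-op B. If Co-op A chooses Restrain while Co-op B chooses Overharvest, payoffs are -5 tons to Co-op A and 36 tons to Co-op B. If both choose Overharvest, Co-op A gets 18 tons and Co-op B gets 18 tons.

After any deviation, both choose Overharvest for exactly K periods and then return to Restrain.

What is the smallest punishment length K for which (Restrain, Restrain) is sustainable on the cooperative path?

No profitable deviation requires (23−18)(δ+…+δ^K) ≥ 36−23, i.e. δ+…+δ^K ≥ 13/5 ≈ 2.6000.
With δ = 7/8, the partial sums are K=1: 0.8750, K=2: 1.6406, K=3: 2.3105, K=4: 2.8967.
K = 4 is the first length at which the sum reaches 2.6000.

4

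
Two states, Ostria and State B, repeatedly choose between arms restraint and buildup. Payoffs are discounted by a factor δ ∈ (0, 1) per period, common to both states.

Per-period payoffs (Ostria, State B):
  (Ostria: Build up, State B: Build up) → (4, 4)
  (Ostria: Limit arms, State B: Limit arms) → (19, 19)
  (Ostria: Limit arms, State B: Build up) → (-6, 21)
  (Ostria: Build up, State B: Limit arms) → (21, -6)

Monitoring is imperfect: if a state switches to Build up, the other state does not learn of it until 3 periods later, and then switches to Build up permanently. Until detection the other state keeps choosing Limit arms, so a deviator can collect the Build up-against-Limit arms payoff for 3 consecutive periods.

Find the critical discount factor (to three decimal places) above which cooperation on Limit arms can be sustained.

0.490

The best deviation is to choose Build up for all 3 undetected periods, earning 21 each, then 4 forever once detected.
Deviation value: 21(1−δ^3)/(1−δ) + 4δ^3/(1−δ); cooperation value: 19/(1−δ).
IC: 19 ≥ 21(1−δ^3) + 4δ^3 = 21 − 17δ^3.
So δ^3 ≥ 2/17, giving δ ≥ (2/17)^(1/3) ≈ 0.490.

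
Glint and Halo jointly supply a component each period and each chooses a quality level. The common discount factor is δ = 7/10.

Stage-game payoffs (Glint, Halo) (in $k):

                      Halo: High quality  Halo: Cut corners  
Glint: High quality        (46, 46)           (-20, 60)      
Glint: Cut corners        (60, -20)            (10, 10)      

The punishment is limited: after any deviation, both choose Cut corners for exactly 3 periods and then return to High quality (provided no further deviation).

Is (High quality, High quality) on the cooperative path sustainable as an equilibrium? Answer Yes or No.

A one-shot deviation gives 60 now, then 10 for 3 periods, then back to 46.
Gain from deviating: (60−46) today; loss: (46−10) in each of the next 3 periods.
No-deviation condition: (46−10)(δ+…+δ^3) ≥ 60−46, i.e. δ+…+δ^3 ≥ 7/18.
At δ = 7/10: δ+…+δ^3 = 1.5330 ≥ 0.3889.
So cooperation is sustainable.

Yes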